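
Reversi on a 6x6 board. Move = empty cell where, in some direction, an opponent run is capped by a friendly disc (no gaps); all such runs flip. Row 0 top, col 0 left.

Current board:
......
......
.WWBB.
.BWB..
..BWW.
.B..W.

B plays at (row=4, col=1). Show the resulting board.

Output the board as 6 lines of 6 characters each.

Answer: ......
......
.WWBB.
.BBB..
.BBWW.
.B..W.

Derivation:
Place B at (4,1); scan 8 dirs for brackets.
Dir NW: first cell '.' (not opp) -> no flip
Dir N: first cell 'B' (not opp) -> no flip
Dir NE: opp run (3,2) capped by B -> flip
Dir W: first cell '.' (not opp) -> no flip
Dir E: first cell 'B' (not opp) -> no flip
Dir SW: first cell '.' (not opp) -> no flip
Dir S: first cell 'B' (not opp) -> no flip
Dir SE: first cell '.' (not opp) -> no flip
All flips: (3,2)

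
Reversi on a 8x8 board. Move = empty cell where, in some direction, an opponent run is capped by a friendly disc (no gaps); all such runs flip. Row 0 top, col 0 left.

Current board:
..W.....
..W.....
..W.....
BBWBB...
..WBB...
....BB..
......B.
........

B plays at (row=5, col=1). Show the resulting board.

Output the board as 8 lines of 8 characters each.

Place B at (5,1); scan 8 dirs for brackets.
Dir NW: first cell '.' (not opp) -> no flip
Dir N: first cell '.' (not opp) -> no flip
Dir NE: opp run (4,2) capped by B -> flip
Dir W: first cell '.' (not opp) -> no flip
Dir E: first cell '.' (not opp) -> no flip
Dir SW: first cell '.' (not opp) -> no flip
Dir S: first cell '.' (not opp) -> no flip
Dir SE: first cell '.' (not opp) -> no flip
All flips: (4,2)

Answer: ..W.....
..W.....
..W.....
BBWBB...
..BBB...
.B..BB..
......B.
........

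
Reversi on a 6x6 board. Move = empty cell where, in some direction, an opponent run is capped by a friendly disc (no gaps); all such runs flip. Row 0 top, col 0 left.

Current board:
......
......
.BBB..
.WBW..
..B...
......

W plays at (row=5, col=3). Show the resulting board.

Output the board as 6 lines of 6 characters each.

Answer: ......
......
.BBB..
.WBW..
..W...
...W..

Derivation:
Place W at (5,3); scan 8 dirs for brackets.
Dir NW: opp run (4,2) capped by W -> flip
Dir N: first cell '.' (not opp) -> no flip
Dir NE: first cell '.' (not opp) -> no flip
Dir W: first cell '.' (not opp) -> no flip
Dir E: first cell '.' (not opp) -> no flip
Dir SW: edge -> no flip
Dir S: edge -> no flip
Dir SE: edge -> no flip
All flips: (4,2)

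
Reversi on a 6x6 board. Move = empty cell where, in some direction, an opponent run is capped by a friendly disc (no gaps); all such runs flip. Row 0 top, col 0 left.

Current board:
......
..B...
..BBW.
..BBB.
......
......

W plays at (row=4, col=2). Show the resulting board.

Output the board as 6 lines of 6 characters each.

Place W at (4,2); scan 8 dirs for brackets.
Dir NW: first cell '.' (not opp) -> no flip
Dir N: opp run (3,2) (2,2) (1,2), next='.' -> no flip
Dir NE: opp run (3,3) capped by W -> flip
Dir W: first cell '.' (not opp) -> no flip
Dir E: first cell '.' (not opp) -> no flip
Dir SW: first cell '.' (not opp) -> no flip
Dir S: first cell '.' (not opp) -> no flip
Dir SE: first cell '.' (not opp) -> no flip
All flips: (3,3)

Answer: ......
..B...
..BBW.
..BWB.
..W...
......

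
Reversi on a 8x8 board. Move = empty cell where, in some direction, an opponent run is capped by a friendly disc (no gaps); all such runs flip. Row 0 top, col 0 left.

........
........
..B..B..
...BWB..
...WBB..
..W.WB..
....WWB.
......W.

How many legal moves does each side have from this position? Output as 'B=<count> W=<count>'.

Answer: B=9 W=8

Derivation:
-- B to move --
(2,3): flips 1 -> legal
(2,4): flips 1 -> legal
(3,2): no bracket -> illegal
(4,1): no bracket -> illegal
(4,2): flips 1 -> legal
(5,1): no bracket -> illegal
(5,3): flips 2 -> legal
(5,6): no bracket -> illegal
(6,1): flips 3 -> legal
(6,2): no bracket -> illegal
(6,3): flips 3 -> legal
(6,7): no bracket -> illegal
(7,3): flips 1 -> legal
(7,4): flips 2 -> legal
(7,5): flips 1 -> legal
(7,7): no bracket -> illegal
B mobility = 9
-- W to move --
(1,1): no bracket -> illegal
(1,2): no bracket -> illegal
(1,3): no bracket -> illegal
(1,4): no bracket -> illegal
(1,5): flips 4 -> legal
(1,6): flips 1 -> legal
(2,1): no bracket -> illegal
(2,3): flips 1 -> legal
(2,4): no bracket -> illegal
(2,6): no bracket -> illegal
(3,1): no bracket -> illegal
(3,2): flips 1 -> legal
(3,6): flips 2 -> legal
(4,2): no bracket -> illegal
(4,6): flips 3 -> legal
(5,3): no bracket -> illegal
(5,6): flips 3 -> legal
(5,7): no bracket -> illegal
(6,7): flips 1 -> legal
(7,5): no bracket -> illegal
(7,7): no bracket -> illegal
W mobility = 8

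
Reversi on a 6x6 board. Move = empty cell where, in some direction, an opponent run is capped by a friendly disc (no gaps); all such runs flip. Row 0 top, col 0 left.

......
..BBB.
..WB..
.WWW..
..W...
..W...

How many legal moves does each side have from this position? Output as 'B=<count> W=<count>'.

-- B to move --
(1,1): no bracket -> illegal
(2,0): no bracket -> illegal
(2,1): flips 1 -> legal
(2,4): no bracket -> illegal
(3,0): no bracket -> illegal
(3,4): no bracket -> illegal
(4,0): flips 2 -> legal
(4,1): flips 1 -> legal
(4,3): flips 1 -> legal
(4,4): no bracket -> illegal
(5,1): no bracket -> illegal
(5,3): no bracket -> illegal
B mobility = 4
-- W to move --
(0,1): no bracket -> illegal
(0,2): flips 1 -> legal
(0,3): flips 2 -> legal
(0,4): flips 1 -> legal
(0,5): flips 2 -> legal
(1,1): no bracket -> illegal
(1,5): no bracket -> illegal
(2,1): no bracket -> illegal
(2,4): flips 1 -> legal
(2,5): no bracket -> illegal
(3,4): no bracket -> illegal
W mobility = 5

Answer: B=4 W=5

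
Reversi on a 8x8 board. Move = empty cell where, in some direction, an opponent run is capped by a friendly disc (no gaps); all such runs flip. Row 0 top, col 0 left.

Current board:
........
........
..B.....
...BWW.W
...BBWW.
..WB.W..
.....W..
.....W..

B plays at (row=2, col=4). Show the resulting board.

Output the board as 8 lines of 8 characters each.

Answer: ........
........
..B.B...
...BBW.W
...BBWW.
..WB.W..
.....W..
.....W..

Derivation:
Place B at (2,4); scan 8 dirs for brackets.
Dir NW: first cell '.' (not opp) -> no flip
Dir N: first cell '.' (not opp) -> no flip
Dir NE: first cell '.' (not opp) -> no flip
Dir W: first cell '.' (not opp) -> no flip
Dir E: first cell '.' (not opp) -> no flip
Dir SW: first cell 'B' (not opp) -> no flip
Dir S: opp run (3,4) capped by B -> flip
Dir SE: opp run (3,5) (4,6), next='.' -> no flip
All flips: (3,4)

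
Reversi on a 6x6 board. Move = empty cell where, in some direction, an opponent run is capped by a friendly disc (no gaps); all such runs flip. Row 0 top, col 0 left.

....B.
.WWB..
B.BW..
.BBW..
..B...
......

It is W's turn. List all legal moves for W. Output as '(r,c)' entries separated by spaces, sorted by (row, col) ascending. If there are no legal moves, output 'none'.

(0,2): no bracket -> illegal
(0,3): flips 1 -> legal
(0,5): no bracket -> illegal
(1,0): no bracket -> illegal
(1,4): flips 1 -> legal
(1,5): no bracket -> illegal
(2,1): flips 1 -> legal
(2,4): no bracket -> illegal
(3,0): flips 2 -> legal
(4,0): no bracket -> illegal
(4,1): flips 1 -> legal
(4,3): no bracket -> illegal
(5,1): flips 1 -> legal
(5,2): flips 3 -> legal
(5,3): no bracket -> illegal

Answer: (0,3) (1,4) (2,1) (3,0) (4,1) (5,1) (5,2)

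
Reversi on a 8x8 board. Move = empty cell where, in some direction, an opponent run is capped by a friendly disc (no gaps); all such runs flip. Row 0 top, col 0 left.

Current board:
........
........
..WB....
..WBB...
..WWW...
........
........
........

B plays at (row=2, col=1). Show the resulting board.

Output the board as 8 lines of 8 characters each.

Place B at (2,1); scan 8 dirs for brackets.
Dir NW: first cell '.' (not opp) -> no flip
Dir N: first cell '.' (not opp) -> no flip
Dir NE: first cell '.' (not opp) -> no flip
Dir W: first cell '.' (not opp) -> no flip
Dir E: opp run (2,2) capped by B -> flip
Dir SW: first cell '.' (not opp) -> no flip
Dir S: first cell '.' (not opp) -> no flip
Dir SE: opp run (3,2) (4,3), next='.' -> no flip
All flips: (2,2)

Answer: ........
........
.BBB....
..WBB...
..WWW...
........
........
........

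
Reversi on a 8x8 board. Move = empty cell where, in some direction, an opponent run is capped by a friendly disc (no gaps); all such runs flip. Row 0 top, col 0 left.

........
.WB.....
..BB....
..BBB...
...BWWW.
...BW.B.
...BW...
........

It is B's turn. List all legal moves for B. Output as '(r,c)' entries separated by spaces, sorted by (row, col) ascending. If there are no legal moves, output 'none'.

Answer: (0,0) (1,0) (3,5) (3,6) (4,7) (5,5) (6,5) (7,4) (7,5)

Derivation:
(0,0): flips 1 -> legal
(0,1): no bracket -> illegal
(0,2): no bracket -> illegal
(1,0): flips 1 -> legal
(2,0): no bracket -> illegal
(2,1): no bracket -> illegal
(3,5): flips 1 -> legal
(3,6): flips 3 -> legal
(3,7): no bracket -> illegal
(4,7): flips 3 -> legal
(5,5): flips 2 -> legal
(5,7): no bracket -> illegal
(6,5): flips 2 -> legal
(7,3): no bracket -> illegal
(7,4): flips 3 -> legal
(7,5): flips 1 -> legal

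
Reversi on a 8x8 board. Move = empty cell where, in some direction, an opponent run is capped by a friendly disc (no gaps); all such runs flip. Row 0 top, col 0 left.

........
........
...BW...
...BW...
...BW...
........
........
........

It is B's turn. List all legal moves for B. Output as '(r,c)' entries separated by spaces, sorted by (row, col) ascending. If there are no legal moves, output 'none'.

Answer: (1,5) (2,5) (3,5) (4,5) (5,5)

Derivation:
(1,3): no bracket -> illegal
(1,4): no bracket -> illegal
(1,5): flips 1 -> legal
(2,5): flips 2 -> legal
(3,5): flips 1 -> legal
(4,5): flips 2 -> legal
(5,3): no bracket -> illegal
(5,4): no bracket -> illegal
(5,5): flips 1 -> legal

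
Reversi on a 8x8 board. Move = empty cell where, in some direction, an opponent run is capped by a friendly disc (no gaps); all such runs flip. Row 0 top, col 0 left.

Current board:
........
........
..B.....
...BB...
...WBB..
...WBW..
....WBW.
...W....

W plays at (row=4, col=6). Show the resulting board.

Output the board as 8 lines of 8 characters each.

Answer: ........
........
..B.....
...BB...
...WWWW.
...WBW..
....WBW.
...W....

Derivation:
Place W at (4,6); scan 8 dirs for brackets.
Dir NW: first cell '.' (not opp) -> no flip
Dir N: first cell '.' (not opp) -> no flip
Dir NE: first cell '.' (not opp) -> no flip
Dir W: opp run (4,5) (4,4) capped by W -> flip
Dir E: first cell '.' (not opp) -> no flip
Dir SW: first cell 'W' (not opp) -> no flip
Dir S: first cell '.' (not opp) -> no flip
Dir SE: first cell '.' (not opp) -> no flip
All flips: (4,4) (4,5)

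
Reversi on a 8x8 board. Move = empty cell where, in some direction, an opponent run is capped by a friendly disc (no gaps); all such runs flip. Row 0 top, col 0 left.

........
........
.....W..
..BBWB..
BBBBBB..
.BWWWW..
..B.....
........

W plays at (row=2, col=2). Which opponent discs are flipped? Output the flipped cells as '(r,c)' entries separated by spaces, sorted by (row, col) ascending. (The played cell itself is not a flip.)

Answer: (3,2) (3,3) (4,2) (4,4)

Derivation:
Dir NW: first cell '.' (not opp) -> no flip
Dir N: first cell '.' (not opp) -> no flip
Dir NE: first cell '.' (not opp) -> no flip
Dir W: first cell '.' (not opp) -> no flip
Dir E: first cell '.' (not opp) -> no flip
Dir SW: first cell '.' (not opp) -> no flip
Dir S: opp run (3,2) (4,2) capped by W -> flip
Dir SE: opp run (3,3) (4,4) capped by W -> flip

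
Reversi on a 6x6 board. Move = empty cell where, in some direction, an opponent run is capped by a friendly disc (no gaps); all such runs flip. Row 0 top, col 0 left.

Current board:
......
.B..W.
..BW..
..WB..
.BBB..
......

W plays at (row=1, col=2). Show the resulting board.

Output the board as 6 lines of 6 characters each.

Place W at (1,2); scan 8 dirs for brackets.
Dir NW: first cell '.' (not opp) -> no flip
Dir N: first cell '.' (not opp) -> no flip
Dir NE: first cell '.' (not opp) -> no flip
Dir W: opp run (1,1), next='.' -> no flip
Dir E: first cell '.' (not opp) -> no flip
Dir SW: first cell '.' (not opp) -> no flip
Dir S: opp run (2,2) capped by W -> flip
Dir SE: first cell 'W' (not opp) -> no flip
All flips: (2,2)

Answer: ......
.BW.W.
..WW..
..WB..
.BBB..
......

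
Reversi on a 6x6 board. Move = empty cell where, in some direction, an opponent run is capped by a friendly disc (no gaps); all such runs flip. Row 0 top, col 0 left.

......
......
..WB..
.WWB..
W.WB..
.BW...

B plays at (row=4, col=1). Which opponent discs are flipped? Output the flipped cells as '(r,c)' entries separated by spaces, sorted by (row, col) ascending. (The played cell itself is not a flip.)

Dir NW: first cell '.' (not opp) -> no flip
Dir N: opp run (3,1), next='.' -> no flip
Dir NE: opp run (3,2) capped by B -> flip
Dir W: opp run (4,0), next=edge -> no flip
Dir E: opp run (4,2) capped by B -> flip
Dir SW: first cell '.' (not opp) -> no flip
Dir S: first cell 'B' (not opp) -> no flip
Dir SE: opp run (5,2), next=edge -> no flip

Answer: (3,2) (4,2)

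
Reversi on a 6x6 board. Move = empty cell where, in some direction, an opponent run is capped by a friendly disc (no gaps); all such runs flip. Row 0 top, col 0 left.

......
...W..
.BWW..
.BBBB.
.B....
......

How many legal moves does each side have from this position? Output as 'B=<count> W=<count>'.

-- B to move --
(0,2): no bracket -> illegal
(0,3): flips 2 -> legal
(0,4): flips 2 -> legal
(1,1): flips 1 -> legal
(1,2): flips 2 -> legal
(1,4): flips 1 -> legal
(2,4): flips 2 -> legal
B mobility = 6
-- W to move --
(1,0): no bracket -> illegal
(1,1): no bracket -> illegal
(1,2): no bracket -> illegal
(2,0): flips 1 -> legal
(2,4): no bracket -> illegal
(2,5): no bracket -> illegal
(3,0): no bracket -> illegal
(3,5): no bracket -> illegal
(4,0): flips 1 -> legal
(4,2): flips 1 -> legal
(4,3): flips 1 -> legal
(4,4): flips 1 -> legal
(4,5): flips 1 -> legal
(5,0): flips 2 -> legal
(5,1): no bracket -> illegal
(5,2): no bracket -> illegal
W mobility = 7

Answer: B=6 W=7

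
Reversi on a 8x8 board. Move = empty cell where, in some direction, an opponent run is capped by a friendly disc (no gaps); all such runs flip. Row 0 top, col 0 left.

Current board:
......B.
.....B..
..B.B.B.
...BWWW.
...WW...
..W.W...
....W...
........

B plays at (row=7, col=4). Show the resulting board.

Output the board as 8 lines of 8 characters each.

Place B at (7,4); scan 8 dirs for brackets.
Dir NW: first cell '.' (not opp) -> no flip
Dir N: opp run (6,4) (5,4) (4,4) (3,4) capped by B -> flip
Dir NE: first cell '.' (not opp) -> no flip
Dir W: first cell '.' (not opp) -> no flip
Dir E: first cell '.' (not opp) -> no flip
Dir SW: edge -> no flip
Dir S: edge -> no flip
Dir SE: edge -> no flip
All flips: (3,4) (4,4) (5,4) (6,4)

Answer: ......B.
.....B..
..B.B.B.
...BBWW.
...WB...
..W.B...
....B...
....B...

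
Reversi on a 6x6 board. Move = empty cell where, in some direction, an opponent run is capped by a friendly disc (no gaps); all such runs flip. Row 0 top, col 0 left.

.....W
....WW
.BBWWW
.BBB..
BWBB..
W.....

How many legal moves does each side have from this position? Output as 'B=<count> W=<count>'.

-- B to move --
(0,3): no bracket -> illegal
(0,4): no bracket -> illegal
(1,2): no bracket -> illegal
(1,3): flips 1 -> legal
(3,0): no bracket -> illegal
(3,4): no bracket -> illegal
(3,5): no bracket -> illegal
(5,1): flips 1 -> legal
(5,2): no bracket -> illegal
B mobility = 2
-- W to move --
(1,0): no bracket -> illegal
(1,1): flips 2 -> legal
(1,2): no bracket -> illegal
(1,3): no bracket -> illegal
(2,0): flips 2 -> legal
(3,0): flips 1 -> legal
(3,4): no bracket -> illegal
(4,4): flips 2 -> legal
(5,1): flips 2 -> legal
(5,2): no bracket -> illegal
(5,3): flips 2 -> legal
(5,4): no bracket -> illegal
W mobility = 6

Answer: B=2 W=6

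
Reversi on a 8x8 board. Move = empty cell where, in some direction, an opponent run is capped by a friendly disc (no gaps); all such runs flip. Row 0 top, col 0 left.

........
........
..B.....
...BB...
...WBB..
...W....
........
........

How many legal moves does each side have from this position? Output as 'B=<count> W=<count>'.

Answer: B=4 W=4

Derivation:
-- B to move --
(3,2): no bracket -> illegal
(4,2): flips 1 -> legal
(5,2): flips 1 -> legal
(5,4): no bracket -> illegal
(6,2): flips 1 -> legal
(6,3): flips 2 -> legal
(6,4): no bracket -> illegal
B mobility = 4
-- W to move --
(1,1): no bracket -> illegal
(1,2): no bracket -> illegal
(1,3): no bracket -> illegal
(2,1): no bracket -> illegal
(2,3): flips 1 -> legal
(2,4): no bracket -> illegal
(2,5): flips 1 -> legal
(3,1): no bracket -> illegal
(3,2): no bracket -> illegal
(3,5): flips 1 -> legal
(3,6): no bracket -> illegal
(4,2): no bracket -> illegal
(4,6): flips 2 -> legal
(5,4): no bracket -> illegal
(5,5): no bracket -> illegal
(5,6): no bracket -> illegal
W mobility = 4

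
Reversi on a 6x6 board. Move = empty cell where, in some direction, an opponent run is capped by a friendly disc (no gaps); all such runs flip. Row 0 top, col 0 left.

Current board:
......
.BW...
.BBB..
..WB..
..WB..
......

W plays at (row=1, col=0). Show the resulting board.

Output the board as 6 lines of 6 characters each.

Answer: ......
WWW...
.WBB..
..WB..
..WB..
......

Derivation:
Place W at (1,0); scan 8 dirs for brackets.
Dir NW: edge -> no flip
Dir N: first cell '.' (not opp) -> no flip
Dir NE: first cell '.' (not opp) -> no flip
Dir W: edge -> no flip
Dir E: opp run (1,1) capped by W -> flip
Dir SW: edge -> no flip
Dir S: first cell '.' (not opp) -> no flip
Dir SE: opp run (2,1) capped by W -> flip
All flips: (1,1) (2,1)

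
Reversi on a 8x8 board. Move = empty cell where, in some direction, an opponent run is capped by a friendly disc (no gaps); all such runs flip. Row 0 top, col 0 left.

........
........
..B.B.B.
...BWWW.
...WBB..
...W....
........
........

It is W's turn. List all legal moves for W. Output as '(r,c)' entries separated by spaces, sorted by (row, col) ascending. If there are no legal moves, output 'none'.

Answer: (1,3) (1,4) (1,6) (1,7) (2,3) (3,2) (4,6) (5,4) (5,5) (5,6)

Derivation:
(1,1): no bracket -> illegal
(1,2): no bracket -> illegal
(1,3): flips 1 -> legal
(1,4): flips 1 -> legal
(1,5): no bracket -> illegal
(1,6): flips 1 -> legal
(1,7): flips 1 -> legal
(2,1): no bracket -> illegal
(2,3): flips 1 -> legal
(2,5): no bracket -> illegal
(2,7): no bracket -> illegal
(3,1): no bracket -> illegal
(3,2): flips 1 -> legal
(3,7): no bracket -> illegal
(4,2): no bracket -> illegal
(4,6): flips 2 -> legal
(5,4): flips 2 -> legal
(5,5): flips 1 -> legal
(5,6): flips 1 -> legal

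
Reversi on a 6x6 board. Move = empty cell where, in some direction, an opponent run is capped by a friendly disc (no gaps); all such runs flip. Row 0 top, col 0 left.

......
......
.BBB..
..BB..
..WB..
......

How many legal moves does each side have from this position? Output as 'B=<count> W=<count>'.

Answer: B=3 W=3

Derivation:
-- B to move --
(3,1): no bracket -> illegal
(4,1): flips 1 -> legal
(5,1): flips 1 -> legal
(5,2): flips 1 -> legal
(5,3): no bracket -> illegal
B mobility = 3
-- W to move --
(1,0): no bracket -> illegal
(1,1): no bracket -> illegal
(1,2): flips 2 -> legal
(1,3): no bracket -> illegal
(1,4): no bracket -> illegal
(2,0): no bracket -> illegal
(2,4): flips 1 -> legal
(3,0): no bracket -> illegal
(3,1): no bracket -> illegal
(3,4): no bracket -> illegal
(4,1): no bracket -> illegal
(4,4): flips 1 -> legal
(5,2): no bracket -> illegal
(5,3): no bracket -> illegal
(5,4): no bracket -> illegal
W mobility = 3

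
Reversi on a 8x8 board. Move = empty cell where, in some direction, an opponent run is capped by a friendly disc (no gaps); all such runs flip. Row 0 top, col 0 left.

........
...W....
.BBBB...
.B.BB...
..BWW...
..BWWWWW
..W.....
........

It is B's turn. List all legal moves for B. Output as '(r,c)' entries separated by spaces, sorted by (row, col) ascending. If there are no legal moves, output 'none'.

Answer: (0,2) (0,3) (0,4) (4,5) (6,3) (6,4) (6,6) (7,2)

Derivation:
(0,2): flips 1 -> legal
(0,3): flips 1 -> legal
(0,4): flips 1 -> legal
(1,2): no bracket -> illegal
(1,4): no bracket -> illegal
(3,2): no bracket -> illegal
(3,5): no bracket -> illegal
(4,5): flips 2 -> legal
(4,6): no bracket -> illegal
(4,7): no bracket -> illegal
(5,1): no bracket -> illegal
(6,1): no bracket -> illegal
(6,3): flips 2 -> legal
(6,4): flips 3 -> legal
(6,5): no bracket -> illegal
(6,6): flips 2 -> legal
(6,7): no bracket -> illegal
(7,1): no bracket -> illegal
(7,2): flips 1 -> legal
(7,3): no bracket -> illegal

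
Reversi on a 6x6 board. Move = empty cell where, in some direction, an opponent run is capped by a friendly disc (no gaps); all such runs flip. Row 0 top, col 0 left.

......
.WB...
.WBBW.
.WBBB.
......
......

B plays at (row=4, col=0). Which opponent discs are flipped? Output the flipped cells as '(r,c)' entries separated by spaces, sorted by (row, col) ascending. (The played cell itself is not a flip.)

Answer: (3,1)

Derivation:
Dir NW: edge -> no flip
Dir N: first cell '.' (not opp) -> no flip
Dir NE: opp run (3,1) capped by B -> flip
Dir W: edge -> no flip
Dir E: first cell '.' (not opp) -> no flip
Dir SW: edge -> no flip
Dir S: first cell '.' (not opp) -> no flip
Dir SE: first cell '.' (not opp) -> no flip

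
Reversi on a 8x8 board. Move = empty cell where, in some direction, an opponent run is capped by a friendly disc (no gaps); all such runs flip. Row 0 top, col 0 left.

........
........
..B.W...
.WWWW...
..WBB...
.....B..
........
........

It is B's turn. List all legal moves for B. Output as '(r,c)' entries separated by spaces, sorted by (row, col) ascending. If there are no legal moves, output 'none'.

Answer: (1,4) (2,1) (2,3) (2,5) (4,0) (4,1) (5,2)

Derivation:
(1,3): no bracket -> illegal
(1,4): flips 2 -> legal
(1,5): no bracket -> illegal
(2,0): no bracket -> illegal
(2,1): flips 1 -> legal
(2,3): flips 1 -> legal
(2,5): flips 1 -> legal
(3,0): no bracket -> illegal
(3,5): no bracket -> illegal
(4,0): flips 1 -> legal
(4,1): flips 1 -> legal
(4,5): no bracket -> illegal
(5,1): no bracket -> illegal
(5,2): flips 2 -> legal
(5,3): no bracket -> illegal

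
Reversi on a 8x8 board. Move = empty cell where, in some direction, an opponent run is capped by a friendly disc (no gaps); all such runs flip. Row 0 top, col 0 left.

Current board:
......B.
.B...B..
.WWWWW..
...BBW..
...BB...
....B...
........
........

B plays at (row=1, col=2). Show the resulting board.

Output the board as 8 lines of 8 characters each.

Answer: ......B.
.BB..B..
.WWBWW..
...BBW..
...BB...
....B...
........
........

Derivation:
Place B at (1,2); scan 8 dirs for brackets.
Dir NW: first cell '.' (not opp) -> no flip
Dir N: first cell '.' (not opp) -> no flip
Dir NE: first cell '.' (not opp) -> no flip
Dir W: first cell 'B' (not opp) -> no flip
Dir E: first cell '.' (not opp) -> no flip
Dir SW: opp run (2,1), next='.' -> no flip
Dir S: opp run (2,2), next='.' -> no flip
Dir SE: opp run (2,3) capped by B -> flip
All flips: (2,3)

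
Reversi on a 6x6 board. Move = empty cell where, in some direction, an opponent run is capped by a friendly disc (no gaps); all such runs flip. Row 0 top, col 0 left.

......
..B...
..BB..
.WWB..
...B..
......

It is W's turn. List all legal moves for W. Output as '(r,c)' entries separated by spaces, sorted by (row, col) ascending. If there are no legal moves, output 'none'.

(0,1): no bracket -> illegal
(0,2): flips 2 -> legal
(0,3): no bracket -> illegal
(1,1): no bracket -> illegal
(1,3): flips 1 -> legal
(1,4): flips 1 -> legal
(2,1): no bracket -> illegal
(2,4): no bracket -> illegal
(3,4): flips 1 -> legal
(4,2): no bracket -> illegal
(4,4): no bracket -> illegal
(5,2): no bracket -> illegal
(5,3): no bracket -> illegal
(5,4): flips 1 -> legal

Answer: (0,2) (1,3) (1,4) (3,4) (5,4)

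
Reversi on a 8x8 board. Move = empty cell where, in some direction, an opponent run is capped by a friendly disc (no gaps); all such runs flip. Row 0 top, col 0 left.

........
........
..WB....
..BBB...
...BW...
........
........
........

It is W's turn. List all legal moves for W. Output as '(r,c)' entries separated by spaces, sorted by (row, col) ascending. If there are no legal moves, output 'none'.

Answer: (2,4) (4,2)

Derivation:
(1,2): no bracket -> illegal
(1,3): no bracket -> illegal
(1,4): no bracket -> illegal
(2,1): no bracket -> illegal
(2,4): flips 2 -> legal
(2,5): no bracket -> illegal
(3,1): no bracket -> illegal
(3,5): no bracket -> illegal
(4,1): no bracket -> illegal
(4,2): flips 2 -> legal
(4,5): no bracket -> illegal
(5,2): no bracket -> illegal
(5,3): no bracket -> illegal
(5,4): no bracket -> illegal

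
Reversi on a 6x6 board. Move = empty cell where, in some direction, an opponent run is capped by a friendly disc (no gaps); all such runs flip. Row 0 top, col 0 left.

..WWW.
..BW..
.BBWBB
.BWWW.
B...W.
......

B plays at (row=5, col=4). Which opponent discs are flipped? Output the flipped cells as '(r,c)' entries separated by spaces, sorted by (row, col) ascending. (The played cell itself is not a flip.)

Dir NW: first cell '.' (not opp) -> no flip
Dir N: opp run (4,4) (3,4) capped by B -> flip
Dir NE: first cell '.' (not opp) -> no flip
Dir W: first cell '.' (not opp) -> no flip
Dir E: first cell '.' (not opp) -> no flip
Dir SW: edge -> no flip
Dir S: edge -> no flip
Dir SE: edge -> no flip

Answer: (3,4) (4,4)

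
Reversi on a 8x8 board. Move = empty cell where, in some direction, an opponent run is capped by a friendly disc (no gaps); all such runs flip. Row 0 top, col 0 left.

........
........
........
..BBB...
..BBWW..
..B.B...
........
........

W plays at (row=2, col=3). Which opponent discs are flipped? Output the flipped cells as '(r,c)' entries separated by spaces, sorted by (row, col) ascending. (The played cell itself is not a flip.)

Dir NW: first cell '.' (not opp) -> no flip
Dir N: first cell '.' (not opp) -> no flip
Dir NE: first cell '.' (not opp) -> no flip
Dir W: first cell '.' (not opp) -> no flip
Dir E: first cell '.' (not opp) -> no flip
Dir SW: opp run (3,2), next='.' -> no flip
Dir S: opp run (3,3) (4,3), next='.' -> no flip
Dir SE: opp run (3,4) capped by W -> flip

Answer: (3,4)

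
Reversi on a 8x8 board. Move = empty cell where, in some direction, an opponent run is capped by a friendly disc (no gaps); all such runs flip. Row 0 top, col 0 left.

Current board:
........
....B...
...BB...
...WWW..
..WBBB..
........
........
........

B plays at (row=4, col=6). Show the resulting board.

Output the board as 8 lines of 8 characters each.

Place B at (4,6); scan 8 dirs for brackets.
Dir NW: opp run (3,5) capped by B -> flip
Dir N: first cell '.' (not opp) -> no flip
Dir NE: first cell '.' (not opp) -> no flip
Dir W: first cell 'B' (not opp) -> no flip
Dir E: first cell '.' (not opp) -> no flip
Dir SW: first cell '.' (not opp) -> no flip
Dir S: first cell '.' (not opp) -> no flip
Dir SE: first cell '.' (not opp) -> no flip
All flips: (3,5)

Answer: ........
....B...
...BB...
...WWB..
..WBBBB.
........
........
........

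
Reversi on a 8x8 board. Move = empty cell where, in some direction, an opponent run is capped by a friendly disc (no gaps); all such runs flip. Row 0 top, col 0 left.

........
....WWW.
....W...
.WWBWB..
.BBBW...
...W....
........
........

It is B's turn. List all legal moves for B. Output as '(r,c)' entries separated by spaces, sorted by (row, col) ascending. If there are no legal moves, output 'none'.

(0,3): no bracket -> illegal
(0,4): no bracket -> illegal
(0,5): no bracket -> illegal
(0,6): flips 2 -> legal
(0,7): no bracket -> illegal
(1,3): flips 1 -> legal
(1,7): no bracket -> illegal
(2,0): flips 1 -> legal
(2,1): flips 2 -> legal
(2,2): flips 1 -> legal
(2,3): flips 1 -> legal
(2,5): flips 1 -> legal
(2,6): no bracket -> illegal
(2,7): no bracket -> illegal
(3,0): flips 2 -> legal
(4,0): no bracket -> illegal
(4,5): flips 1 -> legal
(5,2): no bracket -> illegal
(5,4): no bracket -> illegal
(5,5): flips 1 -> legal
(6,2): flips 2 -> legal
(6,3): flips 1 -> legal
(6,4): flips 1 -> legal

Answer: (0,6) (1,3) (2,0) (2,1) (2,2) (2,3) (2,5) (3,0) (4,5) (5,5) (6,2) (6,3) (6,4)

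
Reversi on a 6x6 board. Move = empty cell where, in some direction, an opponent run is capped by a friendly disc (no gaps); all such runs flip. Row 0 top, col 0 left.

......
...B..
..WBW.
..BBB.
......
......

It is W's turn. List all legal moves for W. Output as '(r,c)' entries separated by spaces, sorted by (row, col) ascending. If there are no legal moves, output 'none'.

Answer: (0,2) (0,4) (4,2) (4,4)

Derivation:
(0,2): flips 1 -> legal
(0,3): no bracket -> illegal
(0,4): flips 1 -> legal
(1,2): no bracket -> illegal
(1,4): no bracket -> illegal
(2,1): no bracket -> illegal
(2,5): no bracket -> illegal
(3,1): no bracket -> illegal
(3,5): no bracket -> illegal
(4,1): no bracket -> illegal
(4,2): flips 2 -> legal
(4,3): no bracket -> illegal
(4,4): flips 2 -> legal
(4,5): no bracket -> illegal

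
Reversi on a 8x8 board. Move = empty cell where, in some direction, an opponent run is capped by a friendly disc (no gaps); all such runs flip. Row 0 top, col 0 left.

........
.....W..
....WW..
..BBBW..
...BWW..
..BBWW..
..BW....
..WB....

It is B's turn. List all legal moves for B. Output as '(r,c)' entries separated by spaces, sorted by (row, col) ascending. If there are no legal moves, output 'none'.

Answer: (0,6) (1,4) (1,6) (2,6) (3,6) (4,6) (5,6) (6,4) (6,5) (6,6) (7,1) (7,4)

Derivation:
(0,4): no bracket -> illegal
(0,5): no bracket -> illegal
(0,6): flips 2 -> legal
(1,3): no bracket -> illegal
(1,4): flips 1 -> legal
(1,6): flips 1 -> legal
(2,3): no bracket -> illegal
(2,6): flips 2 -> legal
(3,6): flips 1 -> legal
(4,6): flips 2 -> legal
(5,6): flips 3 -> legal
(6,1): no bracket -> illegal
(6,4): flips 3 -> legal
(6,5): flips 1 -> legal
(6,6): flips 2 -> legal
(7,1): flips 1 -> legal
(7,4): flips 1 -> legal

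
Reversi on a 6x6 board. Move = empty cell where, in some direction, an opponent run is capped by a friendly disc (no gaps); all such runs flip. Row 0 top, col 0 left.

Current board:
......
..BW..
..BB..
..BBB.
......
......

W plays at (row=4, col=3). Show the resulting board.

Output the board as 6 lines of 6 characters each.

Place W at (4,3); scan 8 dirs for brackets.
Dir NW: opp run (3,2), next='.' -> no flip
Dir N: opp run (3,3) (2,3) capped by W -> flip
Dir NE: opp run (3,4), next='.' -> no flip
Dir W: first cell '.' (not opp) -> no flip
Dir E: first cell '.' (not opp) -> no flip
Dir SW: first cell '.' (not opp) -> no flip
Dir S: first cell '.' (not opp) -> no flip
Dir SE: first cell '.' (not opp) -> no flip
All flips: (2,3) (3,3)

Answer: ......
..BW..
..BW..
..BWB.
...W..
......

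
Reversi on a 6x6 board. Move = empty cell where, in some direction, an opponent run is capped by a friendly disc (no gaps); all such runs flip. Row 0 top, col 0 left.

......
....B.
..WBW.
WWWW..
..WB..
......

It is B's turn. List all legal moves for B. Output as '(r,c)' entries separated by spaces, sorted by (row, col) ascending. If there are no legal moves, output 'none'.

(1,1): no bracket -> illegal
(1,2): no bracket -> illegal
(1,3): no bracket -> illegal
(1,5): no bracket -> illegal
(2,0): no bracket -> illegal
(2,1): flips 2 -> legal
(2,5): flips 1 -> legal
(3,4): flips 1 -> legal
(3,5): no bracket -> illegal
(4,0): no bracket -> illegal
(4,1): flips 2 -> legal
(4,4): no bracket -> illegal
(5,1): no bracket -> illegal
(5,2): no bracket -> illegal
(5,3): no bracket -> illegal

Answer: (2,1) (2,5) (3,4) (4,1)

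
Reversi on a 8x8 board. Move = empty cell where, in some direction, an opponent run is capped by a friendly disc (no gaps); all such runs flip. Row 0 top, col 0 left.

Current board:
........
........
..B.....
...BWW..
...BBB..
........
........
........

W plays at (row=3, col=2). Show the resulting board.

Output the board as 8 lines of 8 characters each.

Place W at (3,2); scan 8 dirs for brackets.
Dir NW: first cell '.' (not opp) -> no flip
Dir N: opp run (2,2), next='.' -> no flip
Dir NE: first cell '.' (not opp) -> no flip
Dir W: first cell '.' (not opp) -> no flip
Dir E: opp run (3,3) capped by W -> flip
Dir SW: first cell '.' (not opp) -> no flip
Dir S: first cell '.' (not opp) -> no flip
Dir SE: opp run (4,3), next='.' -> no flip
All flips: (3,3)

Answer: ........
........
..B.....
..WWWW..
...BBB..
........
........
........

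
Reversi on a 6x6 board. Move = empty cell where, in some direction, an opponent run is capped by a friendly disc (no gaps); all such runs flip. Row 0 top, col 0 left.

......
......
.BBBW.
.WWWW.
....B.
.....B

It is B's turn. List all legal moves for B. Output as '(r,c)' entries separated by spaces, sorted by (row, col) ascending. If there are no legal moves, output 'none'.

(1,3): no bracket -> illegal
(1,4): flips 2 -> legal
(1,5): no bracket -> illegal
(2,0): no bracket -> illegal
(2,5): flips 1 -> legal
(3,0): no bracket -> illegal
(3,5): no bracket -> illegal
(4,0): flips 1 -> legal
(4,1): flips 2 -> legal
(4,2): flips 1 -> legal
(4,3): flips 2 -> legal
(4,5): flips 1 -> legal

Answer: (1,4) (2,5) (4,0) (4,1) (4,2) (4,3) (4,5)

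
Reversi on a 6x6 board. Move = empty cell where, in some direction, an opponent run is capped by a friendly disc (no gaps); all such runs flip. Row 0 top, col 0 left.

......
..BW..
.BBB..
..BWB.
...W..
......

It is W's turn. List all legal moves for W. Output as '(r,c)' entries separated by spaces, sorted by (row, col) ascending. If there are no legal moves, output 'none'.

(0,1): no bracket -> illegal
(0,2): no bracket -> illegal
(0,3): no bracket -> illegal
(1,0): flips 2 -> legal
(1,1): flips 2 -> legal
(1,4): no bracket -> illegal
(2,0): no bracket -> illegal
(2,4): no bracket -> illegal
(2,5): flips 1 -> legal
(3,0): no bracket -> illegal
(3,1): flips 2 -> legal
(3,5): flips 1 -> legal
(4,1): no bracket -> illegal
(4,2): no bracket -> illegal
(4,4): no bracket -> illegal
(4,5): no bracket -> illegal

Answer: (1,0) (1,1) (2,5) (3,1) (3,5)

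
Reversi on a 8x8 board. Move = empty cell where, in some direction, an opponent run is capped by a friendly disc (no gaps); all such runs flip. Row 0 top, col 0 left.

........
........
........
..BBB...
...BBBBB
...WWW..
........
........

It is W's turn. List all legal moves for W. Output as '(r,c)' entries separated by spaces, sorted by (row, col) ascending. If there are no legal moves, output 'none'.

Answer: (2,1) (2,2) (2,3) (2,4) (3,5) (3,6) (3,7)

Derivation:
(2,1): flips 2 -> legal
(2,2): flips 2 -> legal
(2,3): flips 2 -> legal
(2,4): flips 2 -> legal
(2,5): no bracket -> illegal
(3,1): no bracket -> illegal
(3,5): flips 2 -> legal
(3,6): flips 1 -> legal
(3,7): flips 1 -> legal
(4,1): no bracket -> illegal
(4,2): no bracket -> illegal
(5,2): no bracket -> illegal
(5,6): no bracket -> illegal
(5,7): no bracket -> illegal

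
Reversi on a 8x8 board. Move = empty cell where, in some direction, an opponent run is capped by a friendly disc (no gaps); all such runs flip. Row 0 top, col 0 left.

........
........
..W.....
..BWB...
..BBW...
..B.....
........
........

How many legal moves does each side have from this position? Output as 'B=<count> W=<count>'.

Answer: B=5 W=7

Derivation:
-- B to move --
(1,1): no bracket -> illegal
(1,2): flips 1 -> legal
(1,3): no bracket -> illegal
(2,1): no bracket -> illegal
(2,3): flips 1 -> legal
(2,4): flips 1 -> legal
(3,1): no bracket -> illegal
(3,5): no bracket -> illegal
(4,5): flips 1 -> legal
(5,3): no bracket -> illegal
(5,4): flips 1 -> legal
(5,5): no bracket -> illegal
B mobility = 5
-- W to move --
(2,1): no bracket -> illegal
(2,3): no bracket -> illegal
(2,4): flips 1 -> legal
(2,5): no bracket -> illegal
(3,1): flips 1 -> legal
(3,5): flips 1 -> legal
(4,1): flips 2 -> legal
(4,5): no bracket -> illegal
(5,1): flips 1 -> legal
(5,3): flips 1 -> legal
(5,4): no bracket -> illegal
(6,1): no bracket -> illegal
(6,2): flips 3 -> legal
(6,3): no bracket -> illegal
W mobility = 7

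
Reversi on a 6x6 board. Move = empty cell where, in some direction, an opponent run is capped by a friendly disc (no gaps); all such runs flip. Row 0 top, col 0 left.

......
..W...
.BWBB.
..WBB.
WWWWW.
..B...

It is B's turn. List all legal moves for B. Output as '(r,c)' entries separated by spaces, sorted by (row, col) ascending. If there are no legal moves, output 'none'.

(0,1): flips 1 -> legal
(0,2): flips 4 -> legal
(0,3): flips 1 -> legal
(1,1): flips 1 -> legal
(1,3): no bracket -> illegal
(3,0): flips 1 -> legal
(3,1): flips 1 -> legal
(3,5): no bracket -> illegal
(4,5): no bracket -> illegal
(5,0): flips 2 -> legal
(5,1): flips 1 -> legal
(5,3): flips 1 -> legal
(5,4): flips 3 -> legal
(5,5): flips 1 -> legal

Answer: (0,1) (0,2) (0,3) (1,1) (3,0) (3,1) (5,0) (5,1) (5,3) (5,4) (5,5)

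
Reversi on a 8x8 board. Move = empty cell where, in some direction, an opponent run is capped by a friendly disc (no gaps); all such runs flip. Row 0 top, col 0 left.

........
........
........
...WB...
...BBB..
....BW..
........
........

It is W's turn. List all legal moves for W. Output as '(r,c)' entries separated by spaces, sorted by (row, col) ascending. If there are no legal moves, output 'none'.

Answer: (3,5) (5,3)

Derivation:
(2,3): no bracket -> illegal
(2,4): no bracket -> illegal
(2,5): no bracket -> illegal
(3,2): no bracket -> illegal
(3,5): flips 2 -> legal
(3,6): no bracket -> illegal
(4,2): no bracket -> illegal
(4,6): no bracket -> illegal
(5,2): no bracket -> illegal
(5,3): flips 2 -> legal
(5,6): no bracket -> illegal
(6,3): no bracket -> illegal
(6,4): no bracket -> illegal
(6,5): no bracket -> illegal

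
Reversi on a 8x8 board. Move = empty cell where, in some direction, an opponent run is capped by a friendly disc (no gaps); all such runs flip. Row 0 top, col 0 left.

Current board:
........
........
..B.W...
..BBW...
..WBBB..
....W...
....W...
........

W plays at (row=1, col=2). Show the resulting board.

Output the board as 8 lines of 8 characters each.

Place W at (1,2); scan 8 dirs for brackets.
Dir NW: first cell '.' (not opp) -> no flip
Dir N: first cell '.' (not opp) -> no flip
Dir NE: first cell '.' (not opp) -> no flip
Dir W: first cell '.' (not opp) -> no flip
Dir E: first cell '.' (not opp) -> no flip
Dir SW: first cell '.' (not opp) -> no flip
Dir S: opp run (2,2) (3,2) capped by W -> flip
Dir SE: first cell '.' (not opp) -> no flip
All flips: (2,2) (3,2)

Answer: ........
..W.....
..W.W...
..WBW...
..WBBB..
....W...
....W...
........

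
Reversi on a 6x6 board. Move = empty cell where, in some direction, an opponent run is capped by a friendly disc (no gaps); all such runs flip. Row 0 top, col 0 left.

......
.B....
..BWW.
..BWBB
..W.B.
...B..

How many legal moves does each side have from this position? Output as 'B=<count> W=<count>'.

-- B to move --
(1,2): flips 1 -> legal
(1,3): flips 1 -> legal
(1,4): flips 2 -> legal
(1,5): no bracket -> illegal
(2,5): flips 2 -> legal
(3,1): flips 1 -> legal
(4,1): no bracket -> illegal
(4,3): no bracket -> illegal
(5,1): no bracket -> illegal
(5,2): flips 1 -> legal
B mobility = 6
-- W to move --
(0,0): flips 2 -> legal
(0,1): no bracket -> illegal
(0,2): no bracket -> illegal
(1,0): no bracket -> illegal
(1,2): flips 2 -> legal
(1,3): no bracket -> illegal
(2,0): no bracket -> illegal
(2,1): flips 1 -> legal
(2,5): no bracket -> illegal
(3,1): flips 1 -> legal
(4,1): flips 1 -> legal
(4,3): no bracket -> illegal
(4,5): flips 1 -> legal
(5,2): no bracket -> illegal
(5,4): flips 2 -> legal
(5,5): flips 1 -> legal
W mobility = 8

Answer: B=6 W=8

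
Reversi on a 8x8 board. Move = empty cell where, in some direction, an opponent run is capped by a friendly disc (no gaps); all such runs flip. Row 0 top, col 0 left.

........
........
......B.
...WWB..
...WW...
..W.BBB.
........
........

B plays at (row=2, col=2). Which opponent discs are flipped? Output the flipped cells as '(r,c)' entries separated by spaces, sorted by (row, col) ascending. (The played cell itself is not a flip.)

Dir NW: first cell '.' (not opp) -> no flip
Dir N: first cell '.' (not opp) -> no flip
Dir NE: first cell '.' (not opp) -> no flip
Dir W: first cell '.' (not opp) -> no flip
Dir E: first cell '.' (not opp) -> no flip
Dir SW: first cell '.' (not opp) -> no flip
Dir S: first cell '.' (not opp) -> no flip
Dir SE: opp run (3,3) (4,4) capped by B -> flip

Answer: (3,3) (4,4)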